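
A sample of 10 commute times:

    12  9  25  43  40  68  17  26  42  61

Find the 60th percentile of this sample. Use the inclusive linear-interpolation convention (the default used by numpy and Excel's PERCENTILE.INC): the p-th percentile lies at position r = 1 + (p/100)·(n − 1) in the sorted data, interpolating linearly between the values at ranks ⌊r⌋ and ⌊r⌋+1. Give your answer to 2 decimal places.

Sorted: 9, 12, 17, 25, 26, 40, 42, 43, 61, 68.
n = 10.
r = 1 + (60/100)·(10 − 1) = 1 + 5.4 = 6.4.
Rank 6 is 40 and rank 7 is 42.
Interpolate: 40 + 0.4·(42 − 40) = 40 + 0.4·2 = 40.8.

40.80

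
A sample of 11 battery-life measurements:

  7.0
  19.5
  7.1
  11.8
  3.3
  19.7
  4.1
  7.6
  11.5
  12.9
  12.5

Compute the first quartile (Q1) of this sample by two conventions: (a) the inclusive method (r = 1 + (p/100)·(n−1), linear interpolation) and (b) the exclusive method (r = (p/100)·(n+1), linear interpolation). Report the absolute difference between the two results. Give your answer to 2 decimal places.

0.05

Sorted: 3.3, 4.1, 7.0, 7.1, 7.6, 11.5, 11.8, 12.5, 12.9, 19.5, 19.7.
n = 11.
(a) r = 3.5; between ranks 3 (7.0) and 4 (7.1): 7.05.
(b) r = 3 → value at rank 3 = 7.
|7.05 − 7| = 0.05.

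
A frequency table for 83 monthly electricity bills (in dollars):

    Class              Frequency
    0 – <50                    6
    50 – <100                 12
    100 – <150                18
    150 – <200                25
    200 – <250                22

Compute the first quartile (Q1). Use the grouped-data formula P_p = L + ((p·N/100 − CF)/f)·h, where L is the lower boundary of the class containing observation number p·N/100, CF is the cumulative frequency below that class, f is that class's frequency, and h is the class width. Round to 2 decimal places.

N = 83; target position k = 25/100 · 83 = 20.75.
Cumulative frequencies: 6, 18, 36, 61, 83.
Observation 20.75 falls in the class 100 – <150.
L = 100, CF = 18, f = 18, h = 50.
P25 = 100 + ((20.75 − 18)/18)·50 = 100 + 7.63889 = 107.639.

107.64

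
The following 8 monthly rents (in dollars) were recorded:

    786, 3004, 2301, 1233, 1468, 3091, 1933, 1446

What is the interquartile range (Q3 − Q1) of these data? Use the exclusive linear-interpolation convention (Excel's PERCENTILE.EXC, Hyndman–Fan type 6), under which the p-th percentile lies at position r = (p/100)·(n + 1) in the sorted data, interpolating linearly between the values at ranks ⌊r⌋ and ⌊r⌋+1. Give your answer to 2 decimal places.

1542.00

Sorted: 786, 1233, 1446, 1468, 1933, 2301, 3004, 3091.
n = 8.
P25: r = 2.25; ranks 2–3 are 1233, 1446; interpolating gives 1286.25.
P75: r = 6.75; ranks 6–7 are 2301, 3004; interpolating gives 2828.25.
Difference: 2828.25 − 1286.25 = 1542.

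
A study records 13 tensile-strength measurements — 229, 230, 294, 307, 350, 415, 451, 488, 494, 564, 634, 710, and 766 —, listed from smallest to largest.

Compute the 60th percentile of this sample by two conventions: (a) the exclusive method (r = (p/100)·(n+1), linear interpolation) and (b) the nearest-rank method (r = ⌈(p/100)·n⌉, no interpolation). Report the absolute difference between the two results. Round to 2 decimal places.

2.40

n = 13.
(a) r = 8.4; between ranks 8 (488) and 9 (494): 490.4.
(b) the nearest-rank method: rank 8 → 488.
|490.4 − 488| = 2.4.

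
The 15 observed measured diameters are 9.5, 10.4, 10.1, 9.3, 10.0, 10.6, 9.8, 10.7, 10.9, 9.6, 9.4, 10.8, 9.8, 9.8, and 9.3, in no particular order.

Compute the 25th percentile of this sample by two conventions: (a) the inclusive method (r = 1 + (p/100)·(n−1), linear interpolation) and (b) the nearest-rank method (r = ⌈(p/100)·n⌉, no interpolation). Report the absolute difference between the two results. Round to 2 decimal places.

0.05

Sorted: 9.3, 9.3, 9.4, 9.5, 9.6, 9.8, 9.8, 9.8, 10.0, 10.1, 10.4, 10.6, 10.7, 10.8, 10.9.
n = 15.
(a) r = 4.5; between ranks 4 (9.5) and 5 (9.6): 9.55.
(b) the nearest-rank method: rank 4 → 9.5.
|9.55 − 9.5| = 0.05.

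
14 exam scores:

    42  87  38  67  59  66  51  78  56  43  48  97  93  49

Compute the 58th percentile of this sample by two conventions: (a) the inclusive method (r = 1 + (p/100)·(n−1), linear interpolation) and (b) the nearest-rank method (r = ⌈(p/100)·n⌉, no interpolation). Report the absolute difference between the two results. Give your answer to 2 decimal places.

3.22

Sorted: 38, 42, 43, 48, 49, 51, 56, 59, 66, 67, 78, 87, 93, 97.
n = 14.
(a) r = 8.54; between ranks 8 (59) and 9 (66): 62.78.
(b) the nearest-rank method: rank 9 → 66.
|62.78 − 66| = 3.22.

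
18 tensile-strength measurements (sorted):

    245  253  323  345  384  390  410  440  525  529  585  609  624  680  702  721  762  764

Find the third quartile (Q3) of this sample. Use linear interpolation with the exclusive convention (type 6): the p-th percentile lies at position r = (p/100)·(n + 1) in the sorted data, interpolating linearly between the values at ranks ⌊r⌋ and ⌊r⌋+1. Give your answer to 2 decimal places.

n = 18.
r = (75/100)·(18 + 1) = 14.25.
Rank 14 is 680 and rank 15 is 702.
Interpolate: 680 + 0.25·(702 − 680) = 680 + 0.25·22 = 685.5.

685.50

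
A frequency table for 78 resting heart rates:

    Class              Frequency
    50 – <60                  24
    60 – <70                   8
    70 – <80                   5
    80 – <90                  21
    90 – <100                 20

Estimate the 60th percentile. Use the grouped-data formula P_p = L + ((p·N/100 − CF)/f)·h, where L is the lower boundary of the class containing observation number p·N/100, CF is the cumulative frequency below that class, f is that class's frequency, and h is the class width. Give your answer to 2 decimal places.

N = 78; target position k = 60/100 · 78 = 46.8.
Cumulative frequencies: 24, 32, 37, 58, 78.
Observation 46.8 falls in the class 80 – <90.
L = 80, CF = 37, f = 21, h = 10.
P60 = 80 + ((46.8 − 37)/21)·10 = 80 + 4.66667 = 84.6667.

84.67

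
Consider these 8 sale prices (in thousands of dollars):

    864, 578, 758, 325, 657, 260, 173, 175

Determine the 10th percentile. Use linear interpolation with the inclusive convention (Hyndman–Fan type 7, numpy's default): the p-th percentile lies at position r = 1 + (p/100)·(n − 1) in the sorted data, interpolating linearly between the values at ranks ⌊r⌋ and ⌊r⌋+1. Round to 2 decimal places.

174.40

Sorted: 173, 175, 260, 325, 578, 657, 758, 864.
n = 8.
r = 1 + (10/100)·(8 − 1) = 1 + 0.7 = 1.7.
Rank 1 is 173 and rank 2 is 175.
Interpolate: 173 + 0.7·(175 − 173) = 173 + 0.7·2 = 174.4.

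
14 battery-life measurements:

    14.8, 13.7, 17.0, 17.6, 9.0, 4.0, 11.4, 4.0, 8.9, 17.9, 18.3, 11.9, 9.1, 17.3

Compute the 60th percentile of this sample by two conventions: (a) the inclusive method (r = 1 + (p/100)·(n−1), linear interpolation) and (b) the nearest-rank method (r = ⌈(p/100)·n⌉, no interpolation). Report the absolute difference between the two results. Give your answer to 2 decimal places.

0.22

Sorted: 4.0, 4.0, 8.9, 9.0, 9.1, 11.4, 11.9, 13.7, 14.8, 17.0, 17.3, 17.6, 17.9, 18.3.
n = 14.
(a) r = 8.8; between ranks 8 (13.7) and 9 (14.8): 14.58.
(b) the nearest-rank method: rank 9 → 14.8.
|14.58 − 14.8| = 0.22.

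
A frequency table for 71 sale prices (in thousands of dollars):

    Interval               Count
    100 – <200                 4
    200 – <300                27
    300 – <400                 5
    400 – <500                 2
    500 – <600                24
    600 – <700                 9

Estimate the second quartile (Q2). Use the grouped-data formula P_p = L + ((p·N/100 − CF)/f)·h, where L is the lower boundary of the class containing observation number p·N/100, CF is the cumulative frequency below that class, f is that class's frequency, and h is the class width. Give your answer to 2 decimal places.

N = 71; target position k = 50/100 · 71 = 35.5.
Cumulative frequencies: 4, 31, 36, 38, 62, 71.
Observation 35.5 falls in the class 300 – <400.
L = 300, CF = 31, f = 5, h = 100.
P50 = 300 + ((35.5 − 31)/5)·100 = 300 + 90 = 390.

390.00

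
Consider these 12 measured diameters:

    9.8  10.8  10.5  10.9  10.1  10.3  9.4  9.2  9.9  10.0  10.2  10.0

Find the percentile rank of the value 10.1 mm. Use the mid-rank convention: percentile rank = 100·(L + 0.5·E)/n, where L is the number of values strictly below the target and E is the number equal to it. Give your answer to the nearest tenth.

54.2

Sorted: 9.2, 9.4, 9.8, 9.9, 10.0, 10.0, 10.1, 10.2, 10.3, 10.5, 10.8, 10.9.
Count below 10.1: L = 6; count equal: E = 1; n = 12.
Percentile rank = 100·(6 + 0.5·1)/12 = 100·6.5/12 = 54.17.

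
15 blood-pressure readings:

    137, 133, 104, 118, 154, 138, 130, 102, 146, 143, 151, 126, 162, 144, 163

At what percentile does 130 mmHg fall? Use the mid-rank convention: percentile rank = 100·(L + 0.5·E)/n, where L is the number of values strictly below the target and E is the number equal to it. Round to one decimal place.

30.0

Sorted: 102, 104, 118, 126, 130, 133, 137, 138, 143, 144, 146, 151, 154, 162, 163.
Count below 130: L = 4; count equal: E = 1; n = 15.
Percentile rank = 100·(4 + 0.5·1)/15 = 100·4.5/15 = 30.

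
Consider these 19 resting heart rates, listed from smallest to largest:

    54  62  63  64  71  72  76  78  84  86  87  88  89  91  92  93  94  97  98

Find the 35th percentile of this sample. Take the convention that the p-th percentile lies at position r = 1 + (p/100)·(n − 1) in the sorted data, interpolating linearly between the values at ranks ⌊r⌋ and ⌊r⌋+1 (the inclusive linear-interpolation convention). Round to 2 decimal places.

76.60

n = 19.
r = 1 + (35/100)·(19 − 1) = 1 + 6.3 = 7.3.
Rank 7 is 76 and rank 8 is 78.
Interpolate: 76 + 0.3·(78 − 76) = 76 + 0.3·2 = 76.6.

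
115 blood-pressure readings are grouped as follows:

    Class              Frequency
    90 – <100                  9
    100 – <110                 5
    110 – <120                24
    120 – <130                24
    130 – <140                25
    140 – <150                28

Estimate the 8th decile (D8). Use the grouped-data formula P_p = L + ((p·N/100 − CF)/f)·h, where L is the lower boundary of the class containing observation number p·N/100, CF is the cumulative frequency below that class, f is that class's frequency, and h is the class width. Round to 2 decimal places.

N = 115; target position k = 80/100 · 115 = 92.
Cumulative frequencies: 9, 14, 38, 62, 87, 115.
Observation 92 falls in the class 140 – <150.
L = 140, CF = 87, f = 28, h = 10.
P80 = 140 + ((92 − 87)/28)·10 = 140 + 1.78571 = 141.786.

141.79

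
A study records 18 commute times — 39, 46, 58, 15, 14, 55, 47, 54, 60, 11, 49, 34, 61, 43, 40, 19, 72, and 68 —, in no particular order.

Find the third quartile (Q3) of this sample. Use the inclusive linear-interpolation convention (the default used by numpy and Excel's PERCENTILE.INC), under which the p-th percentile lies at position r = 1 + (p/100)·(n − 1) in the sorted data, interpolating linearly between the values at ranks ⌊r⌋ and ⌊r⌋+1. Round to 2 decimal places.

Sorted: 11, 14, 15, 19, 34, 39, 40, 43, 46, 47, 49, 54, 55, 58, 60, 61, 68, 72.
n = 18.
r = 1 + (75/100)·(18 − 1) = 1 + 12.75 = 13.75.
Rank 13 is 55 and rank 14 is 58.
Interpolate: 55 + 0.75·(58 − 55) = 55 + 0.75·3 = 57.25.

57.25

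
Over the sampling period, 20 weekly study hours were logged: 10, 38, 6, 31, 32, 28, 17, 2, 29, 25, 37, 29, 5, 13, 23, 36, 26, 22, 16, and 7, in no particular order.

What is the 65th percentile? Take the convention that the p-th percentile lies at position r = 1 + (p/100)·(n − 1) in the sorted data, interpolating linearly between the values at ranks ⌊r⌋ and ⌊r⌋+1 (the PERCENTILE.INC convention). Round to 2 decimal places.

Sorted: 2, 5, 6, 7, 10, 13, 16, 17, 22, 23, 25, 26, 28, 29, 29, 31, 32, 36, 37, 38.
n = 20.
r = 1 + (65/100)·(20 − 1) = 1 + 12.35 = 13.35.
Rank 13 is 28 and rank 14 is 29.
Interpolate: 28 + 0.35·(29 − 28) = 28 + 0.35·1 = 28.35.

28.35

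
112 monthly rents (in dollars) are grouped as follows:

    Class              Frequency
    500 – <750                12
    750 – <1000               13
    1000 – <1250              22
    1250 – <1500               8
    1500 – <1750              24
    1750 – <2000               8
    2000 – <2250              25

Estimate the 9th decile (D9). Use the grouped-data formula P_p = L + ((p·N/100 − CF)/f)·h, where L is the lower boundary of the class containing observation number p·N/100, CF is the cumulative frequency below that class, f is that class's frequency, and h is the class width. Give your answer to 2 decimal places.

2138.00

N = 112; target position k = 90/100 · 112 = 100.8.
Cumulative frequencies: 12, 25, 47, 55, 79, 87, 112.
Observation 100.8 falls in the class 2000 – <2250.
L = 2000, CF = 87, f = 25, h = 250.
P90 = 2000 + ((100.8 − 87)/25)·250 = 2000 + 138 = 2138.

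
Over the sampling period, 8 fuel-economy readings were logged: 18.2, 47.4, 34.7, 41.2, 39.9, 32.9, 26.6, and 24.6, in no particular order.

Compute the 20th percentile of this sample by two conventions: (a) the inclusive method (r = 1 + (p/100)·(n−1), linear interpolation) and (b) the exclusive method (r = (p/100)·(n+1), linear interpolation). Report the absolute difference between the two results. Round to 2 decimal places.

Sorted: 18.2, 24.6, 26.6, 32.9, 34.7, 39.9, 41.2, 47.4.
n = 8.
(a) r = 2.4; between ranks 2 (24.6) and 3 (26.6): 25.4.
(b) r = 1.8; between ranks 1 (18.2) and 2 (24.6): 23.32.
|25.4 − 23.32| = 2.08.

2.08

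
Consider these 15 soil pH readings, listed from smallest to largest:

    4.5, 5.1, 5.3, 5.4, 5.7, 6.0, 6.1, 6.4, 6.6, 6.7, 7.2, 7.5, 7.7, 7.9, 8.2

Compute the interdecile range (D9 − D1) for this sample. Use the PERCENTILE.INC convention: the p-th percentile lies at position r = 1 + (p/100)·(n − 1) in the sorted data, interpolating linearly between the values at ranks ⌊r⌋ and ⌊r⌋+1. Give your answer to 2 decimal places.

n = 15.
P10: r = 2.4; ranks 2–3 are 5.1, 5.3; interpolating gives 5.18.
P90: r = 13.6; ranks 13–14 are 7.7, 7.9; interpolating gives 7.82.
Difference: 7.82 − 5.18 = 2.64.

2.64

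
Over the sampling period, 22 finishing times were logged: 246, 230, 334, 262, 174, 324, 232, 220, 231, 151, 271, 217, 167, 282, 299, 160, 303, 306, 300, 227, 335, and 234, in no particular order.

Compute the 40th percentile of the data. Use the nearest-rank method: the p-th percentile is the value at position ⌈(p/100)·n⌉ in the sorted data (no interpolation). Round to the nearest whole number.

Sorted: 151, 160, 167, 174, 217, 220, 227, 230, 231, 232, 234, 246, 262, 271, 282, 299, 300, 303, 306, 324, 334, 335.
n = 22.
Position = ⌈40/100 · 22⌉ = ⌈8.8⌉ = 9.
The value at rank 9 is 231.

231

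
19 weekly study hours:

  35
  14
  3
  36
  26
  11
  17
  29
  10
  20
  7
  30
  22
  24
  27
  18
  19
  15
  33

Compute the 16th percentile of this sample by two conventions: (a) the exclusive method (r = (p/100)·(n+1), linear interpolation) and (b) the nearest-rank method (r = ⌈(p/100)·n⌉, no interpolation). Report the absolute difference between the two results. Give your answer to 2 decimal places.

Sorted: 3, 7, 10, 11, 14, 15, 17, 18, 19, 20, 22, 24, 26, 27, 29, 30, 33, 35, 36.
n = 19.
(a) r = 3.2; between ranks 3 (10) and 4 (11): 10.2.
(b) the nearest-rank method: rank 4 → 11.
|10.2 − 11| = 0.8.

0.80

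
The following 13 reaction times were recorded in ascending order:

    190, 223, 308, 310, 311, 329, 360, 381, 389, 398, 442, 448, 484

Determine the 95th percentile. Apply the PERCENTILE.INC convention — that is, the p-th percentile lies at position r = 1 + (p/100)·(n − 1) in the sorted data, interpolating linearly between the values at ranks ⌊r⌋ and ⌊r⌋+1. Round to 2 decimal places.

462.40

n = 13.
r = 1 + (95/100)·(13 − 1) = 1 + 11.4 = 12.4.
Rank 12 is 448 and rank 13 is 484.
Interpolate: 448 + 0.4·(484 − 448) = 448 + 0.4·36 = 462.4.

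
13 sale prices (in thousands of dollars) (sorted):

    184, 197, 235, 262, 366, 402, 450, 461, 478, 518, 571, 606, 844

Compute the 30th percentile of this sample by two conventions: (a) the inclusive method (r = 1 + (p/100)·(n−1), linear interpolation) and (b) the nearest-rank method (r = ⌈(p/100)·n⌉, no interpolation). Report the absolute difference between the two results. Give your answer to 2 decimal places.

n = 13.
(a) r = 4.6; between ranks 4 (262) and 5 (366): 324.4.
(b) the nearest-rank method: rank 4 → 262.
|324.4 − 262| = 62.4.

62.40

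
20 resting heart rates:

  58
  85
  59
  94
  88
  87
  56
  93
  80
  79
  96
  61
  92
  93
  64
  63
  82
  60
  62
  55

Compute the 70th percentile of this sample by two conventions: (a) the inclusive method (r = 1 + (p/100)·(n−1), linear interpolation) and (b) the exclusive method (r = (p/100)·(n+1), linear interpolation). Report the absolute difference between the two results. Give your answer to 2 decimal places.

Sorted: 55, 56, 58, 59, 60, 61, 62, 63, 64, 79, 80, 82, 85, 87, 88, 92, 93, 93, 94, 96.
n = 20.
(a) r = 14.3; between ranks 14 (87) and 15 (88): 87.3.
(b) r = 14.7; between ranks 14 (87) and 15 (88): 87.7.
|87.3 − 87.7| = 0.4.

0.40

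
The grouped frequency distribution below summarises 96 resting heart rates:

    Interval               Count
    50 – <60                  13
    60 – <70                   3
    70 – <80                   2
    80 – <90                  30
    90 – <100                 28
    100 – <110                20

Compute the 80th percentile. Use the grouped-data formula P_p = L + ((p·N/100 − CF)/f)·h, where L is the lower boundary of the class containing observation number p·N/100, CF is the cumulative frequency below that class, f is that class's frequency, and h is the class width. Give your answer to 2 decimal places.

100.40

N = 96; target position k = 80/100 · 96 = 76.8.
Cumulative frequencies: 13, 16, 18, 48, 76, 96.
Observation 76.8 falls in the class 100 – <110.
L = 100, CF = 76, f = 20, h = 10.
P80 = 100 + ((76.8 − 76)/20)·10 = 100 + 0.4 = 100.4.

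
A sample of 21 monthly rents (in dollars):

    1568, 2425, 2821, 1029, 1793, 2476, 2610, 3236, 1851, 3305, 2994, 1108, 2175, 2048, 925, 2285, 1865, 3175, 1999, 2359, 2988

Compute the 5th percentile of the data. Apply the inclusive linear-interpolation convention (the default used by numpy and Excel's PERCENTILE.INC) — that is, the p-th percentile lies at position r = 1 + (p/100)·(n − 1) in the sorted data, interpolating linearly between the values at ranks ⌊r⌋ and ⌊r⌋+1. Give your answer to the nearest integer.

1029

Sorted: 925, 1029, 1108, 1568, 1793, 1851, 1865, 1999, 2048, 2175, 2285, 2359, 2425, 2476, 2610, 2821, 2988, 2994, 3175, 3236, 3305.
n = 21.
r = 1 + (5/100)·(21 − 1) = 1 + 1 = 2.
r is an integer, so P5 is the value at rank 2: 1029.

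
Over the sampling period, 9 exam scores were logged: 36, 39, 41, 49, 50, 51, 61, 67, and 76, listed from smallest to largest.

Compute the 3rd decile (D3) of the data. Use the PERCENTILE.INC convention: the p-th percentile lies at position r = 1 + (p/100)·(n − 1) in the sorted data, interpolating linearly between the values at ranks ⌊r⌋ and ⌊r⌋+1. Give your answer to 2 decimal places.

n = 9.
r = 1 + (30/100)·(9 − 1) = 1 + 2.4 = 3.4.
Rank 3 is 41 and rank 4 is 49.
Interpolate: 41 + 0.4·(49 − 41) = 41 + 0.4·8 = 44.2.

44.20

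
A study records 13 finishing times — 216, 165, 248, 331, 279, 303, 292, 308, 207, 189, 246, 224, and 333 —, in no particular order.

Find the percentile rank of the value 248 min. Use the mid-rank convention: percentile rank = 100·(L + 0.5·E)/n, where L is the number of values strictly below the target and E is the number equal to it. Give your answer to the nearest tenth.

Sorted: 165, 189, 207, 216, 224, 246, 248, 279, 292, 303, 308, 331, 333.
Count below 248: L = 6; count equal: E = 1; n = 13.
Percentile rank = 100·(6 + 0.5·1)/13 = 100·6.5/13 = 50.

50.0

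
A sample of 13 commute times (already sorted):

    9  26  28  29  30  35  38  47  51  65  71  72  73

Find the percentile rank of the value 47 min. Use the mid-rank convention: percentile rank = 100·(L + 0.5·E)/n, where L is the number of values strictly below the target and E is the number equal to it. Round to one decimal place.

Count below 47: L = 7; count equal: E = 1; n = 13.
Percentile rank = 100·(7 + 0.5·1)/13 = 100·7.5/13 = 57.69.

57.7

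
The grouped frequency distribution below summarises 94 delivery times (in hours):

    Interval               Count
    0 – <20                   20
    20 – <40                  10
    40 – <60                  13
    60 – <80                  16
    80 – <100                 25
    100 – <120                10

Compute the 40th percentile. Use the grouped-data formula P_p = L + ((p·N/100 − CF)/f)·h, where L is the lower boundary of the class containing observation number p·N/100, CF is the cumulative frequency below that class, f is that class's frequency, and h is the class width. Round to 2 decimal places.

N = 94; target position k = 40/100 · 94 = 37.6.
Cumulative frequencies: 20, 30, 43, 59, 84, 94.
Observation 37.6 falls in the class 40 – <60.
L = 40, CF = 30, f = 13, h = 20.
P40 = 40 + ((37.6 − 30)/13)·20 = 40 + 11.6923 = 51.6923.

51.69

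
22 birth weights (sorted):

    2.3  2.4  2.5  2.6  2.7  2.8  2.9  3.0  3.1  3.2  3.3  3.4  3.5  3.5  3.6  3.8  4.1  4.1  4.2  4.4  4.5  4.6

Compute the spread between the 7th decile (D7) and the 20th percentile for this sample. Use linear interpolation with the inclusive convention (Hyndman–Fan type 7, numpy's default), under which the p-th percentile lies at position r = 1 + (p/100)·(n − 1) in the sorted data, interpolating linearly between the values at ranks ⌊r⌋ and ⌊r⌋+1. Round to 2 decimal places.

1.02

n = 22.
P20: r = 5.2; ranks 5–6 are 2.7, 2.8; interpolating gives 2.72.
P70: r = 15.7; ranks 15–16 are 3.6, 3.8; interpolating gives 3.74.
Difference: 3.74 − 2.72 = 1.02.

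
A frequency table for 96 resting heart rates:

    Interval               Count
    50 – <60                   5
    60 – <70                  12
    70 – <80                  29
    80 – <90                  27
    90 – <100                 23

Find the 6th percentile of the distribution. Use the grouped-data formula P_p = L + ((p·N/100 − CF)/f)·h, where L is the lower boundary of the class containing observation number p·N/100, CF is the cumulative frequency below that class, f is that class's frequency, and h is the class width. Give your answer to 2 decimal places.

N = 96; target position k = 6/100 · 96 = 5.76.
Cumulative frequencies: 5, 17, 46, 73, 96.
Observation 5.76 falls in the class 60 – <70.
L = 60, CF = 5, f = 12, h = 10.
P6 = 60 + ((5.76 − 5)/12)·10 = 60 + 0.633333 = 60.6333.

60.63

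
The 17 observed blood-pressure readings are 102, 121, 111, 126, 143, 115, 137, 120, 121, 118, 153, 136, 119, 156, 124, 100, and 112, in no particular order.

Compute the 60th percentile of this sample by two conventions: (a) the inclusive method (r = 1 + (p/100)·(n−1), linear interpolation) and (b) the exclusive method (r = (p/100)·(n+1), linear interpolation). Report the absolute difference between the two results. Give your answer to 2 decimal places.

Sorted: 100, 102, 111, 112, 115, 118, 119, 120, 121, 121, 124, 126, 136, 137, 143, 153, 156.
n = 17.
(a) r = 10.6; between ranks 10 (121) and 11 (124): 122.8.
(b) r = 10.8; between ranks 10 (121) and 11 (124): 123.4.
|122.8 − 123.4| = 0.6.

0.60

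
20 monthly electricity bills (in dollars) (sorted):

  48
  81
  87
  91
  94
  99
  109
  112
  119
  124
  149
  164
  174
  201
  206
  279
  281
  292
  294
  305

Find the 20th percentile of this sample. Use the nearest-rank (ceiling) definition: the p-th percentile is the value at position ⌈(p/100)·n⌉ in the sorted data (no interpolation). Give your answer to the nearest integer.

91

n = 20.
Position = ⌈20/100 · 20⌉ = ⌈4⌉ = 4.
The value at rank 4 is 91.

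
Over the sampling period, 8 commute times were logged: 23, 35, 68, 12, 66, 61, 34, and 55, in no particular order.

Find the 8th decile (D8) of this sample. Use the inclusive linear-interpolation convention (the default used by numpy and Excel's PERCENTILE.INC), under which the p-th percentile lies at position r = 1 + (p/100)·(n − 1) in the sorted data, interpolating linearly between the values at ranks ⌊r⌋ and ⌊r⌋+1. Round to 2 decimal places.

64.00

Sorted: 12, 23, 34, 35, 55, 61, 66, 68.
n = 8.
r = 1 + (80/100)·(8 − 1) = 1 + 5.6 = 6.6.
Rank 6 is 61 and rank 7 is 66.
Interpolate: 61 + 0.6·(66 − 61) = 61 + 0.6·5 = 64.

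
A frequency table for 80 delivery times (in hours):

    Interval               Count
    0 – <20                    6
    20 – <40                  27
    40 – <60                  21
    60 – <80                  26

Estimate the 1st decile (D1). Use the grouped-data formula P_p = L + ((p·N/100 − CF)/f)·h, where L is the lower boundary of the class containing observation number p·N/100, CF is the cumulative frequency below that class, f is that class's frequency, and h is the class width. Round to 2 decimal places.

N = 80; target position k = 10/100 · 80 = 8.
Cumulative frequencies: 6, 33, 54, 80.
Observation 8 falls in the class 20 – <40.
L = 20, CF = 6, f = 27, h = 20.
P10 = 20 + ((8 − 6)/27)·20 = 20 + 1.48148 = 21.4815.

21.48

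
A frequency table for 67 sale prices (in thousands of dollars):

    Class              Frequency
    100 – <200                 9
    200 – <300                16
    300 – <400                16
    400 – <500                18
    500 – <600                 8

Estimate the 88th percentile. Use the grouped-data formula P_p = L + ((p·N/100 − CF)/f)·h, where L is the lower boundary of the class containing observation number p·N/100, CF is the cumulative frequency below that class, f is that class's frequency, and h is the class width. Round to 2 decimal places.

N = 67; target position k = 88/100 · 67 = 58.96.
Cumulative frequencies: 9, 25, 41, 59, 67.
Observation 58.96 falls in the class 400 – <500.
L = 400, CF = 41, f = 18, h = 100.
P88 = 400 + ((58.96 − 41)/18)·100 = 400 + 99.7778 = 499.778.

499.78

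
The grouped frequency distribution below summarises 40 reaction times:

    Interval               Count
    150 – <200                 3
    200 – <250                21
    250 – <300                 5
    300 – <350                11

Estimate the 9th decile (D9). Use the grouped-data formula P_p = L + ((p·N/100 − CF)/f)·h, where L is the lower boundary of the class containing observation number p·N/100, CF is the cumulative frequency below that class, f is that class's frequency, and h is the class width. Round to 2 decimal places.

331.82

N = 40; target position k = 90/100 · 40 = 36.
Cumulative frequencies: 3, 24, 29, 40.
Observation 36 falls in the class 300 – <350.
L = 300, CF = 29, f = 11, h = 50.
P90 = 300 + ((36 − 29)/11)·50 = 300 + 31.8182 = 331.818.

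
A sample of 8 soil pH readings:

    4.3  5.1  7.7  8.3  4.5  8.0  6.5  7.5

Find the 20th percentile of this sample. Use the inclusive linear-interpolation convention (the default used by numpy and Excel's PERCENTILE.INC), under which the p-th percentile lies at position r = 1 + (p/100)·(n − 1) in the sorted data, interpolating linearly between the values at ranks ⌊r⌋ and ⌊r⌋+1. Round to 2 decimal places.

4.74

Sorted: 4.3, 4.5, 5.1, 6.5, 7.5, 7.7, 8.0, 8.3.
n = 8.
r = 1 + (20/100)·(8 − 1) = 1 + 1.4 = 2.4.
Rank 2 is 4.5 and rank 3 is 5.1.
Interpolate: 4.5 + 0.4·(5.1 − 4.5) = 4.5 + 0.4·0.6 = 4.74.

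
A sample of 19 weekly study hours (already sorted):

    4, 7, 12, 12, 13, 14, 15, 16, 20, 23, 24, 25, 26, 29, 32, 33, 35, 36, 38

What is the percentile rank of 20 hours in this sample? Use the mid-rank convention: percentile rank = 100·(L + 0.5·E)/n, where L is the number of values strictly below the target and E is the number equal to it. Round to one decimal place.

Count below 20: L = 8; count equal: E = 1; n = 19.
Percentile rank = 100·(8 + 0.5·1)/19 = 100·8.5/19 = 44.74.

44.7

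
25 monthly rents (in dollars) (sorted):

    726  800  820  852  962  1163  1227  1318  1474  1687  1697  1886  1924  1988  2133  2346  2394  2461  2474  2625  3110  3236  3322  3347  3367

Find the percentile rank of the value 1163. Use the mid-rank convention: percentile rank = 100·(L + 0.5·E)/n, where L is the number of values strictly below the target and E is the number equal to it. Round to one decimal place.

22.0

Count below 1163: L = 5; count equal: E = 1; n = 25.
Percentile rank = 100·(5 + 0.5·1)/25 = 100·5.5/25 = 22.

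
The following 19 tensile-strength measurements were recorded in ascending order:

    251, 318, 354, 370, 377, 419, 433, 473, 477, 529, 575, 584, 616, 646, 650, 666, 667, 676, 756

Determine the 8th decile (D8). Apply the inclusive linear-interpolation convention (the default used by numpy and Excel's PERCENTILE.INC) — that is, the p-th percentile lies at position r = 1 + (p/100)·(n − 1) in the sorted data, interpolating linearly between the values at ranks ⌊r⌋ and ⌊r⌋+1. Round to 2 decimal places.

n = 19.
r = 1 + (80/100)·(19 − 1) = 1 + 14.4 = 15.4.
Rank 15 is 650 and rank 16 is 666.
Interpolate: 650 + 0.4·(666 − 650) = 650 + 0.4·16 = 656.4.

656.40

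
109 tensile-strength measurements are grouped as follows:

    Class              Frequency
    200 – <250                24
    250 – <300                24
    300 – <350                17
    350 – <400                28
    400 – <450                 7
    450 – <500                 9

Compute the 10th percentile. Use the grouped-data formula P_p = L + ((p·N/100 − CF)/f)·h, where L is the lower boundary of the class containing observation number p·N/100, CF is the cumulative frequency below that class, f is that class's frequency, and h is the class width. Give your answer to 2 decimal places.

N = 109; target position k = 10/100 · 109 = 10.9.
Cumulative frequencies: 24, 48, 65, 93, 100, 109.
Observation 10.9 falls in the class 200 – <250.
L = 200, CF = 0, f = 24, h = 50.
P10 = 200 + ((10.9 − 0)/24)·50 = 200 + 22.7083 = 222.708.

222.71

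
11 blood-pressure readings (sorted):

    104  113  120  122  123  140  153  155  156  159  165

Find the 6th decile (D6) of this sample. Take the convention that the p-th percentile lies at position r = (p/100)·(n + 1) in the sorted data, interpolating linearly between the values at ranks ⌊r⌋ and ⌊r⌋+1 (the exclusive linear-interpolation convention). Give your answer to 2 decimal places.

n = 11.
r = (60/100)·(11 + 1) = 7.2.
Rank 7 is 153 and rank 8 is 155.
Interpolate: 153 + 0.2·(155 − 153) = 153 + 0.2·2 = 153.4.

153.40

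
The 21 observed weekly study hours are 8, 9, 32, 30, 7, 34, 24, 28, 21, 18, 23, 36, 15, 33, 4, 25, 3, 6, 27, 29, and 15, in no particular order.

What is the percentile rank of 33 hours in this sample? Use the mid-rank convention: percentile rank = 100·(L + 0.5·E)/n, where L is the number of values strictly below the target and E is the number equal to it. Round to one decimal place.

88.1

Sorted: 3, 4, 6, 7, 8, 9, 15, 15, 18, 21, 23, 24, 25, 27, 28, 29, 30, 32, 33, 34, 36.
Count below 33: L = 18; count equal: E = 1; n = 21.
Percentile rank = 100·(18 + 0.5·1)/21 = 100·18.5/21 = 88.1.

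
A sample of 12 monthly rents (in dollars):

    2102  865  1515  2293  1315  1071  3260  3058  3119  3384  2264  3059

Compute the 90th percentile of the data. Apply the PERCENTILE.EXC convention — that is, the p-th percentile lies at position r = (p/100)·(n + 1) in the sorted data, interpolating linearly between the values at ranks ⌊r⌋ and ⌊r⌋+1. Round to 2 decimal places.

Sorted: 865, 1071, 1315, 1515, 2102, 2264, 2293, 3058, 3059, 3119, 3260, 3384.
n = 12.
r = (90/100)·(12 + 1) = 11.7.
Rank 11 is 3260 and rank 12 is 3384.
Interpolate: 3260 + 0.7·(3384 − 3260) = 3260 + 0.7·124 = 3346.8.

3346.80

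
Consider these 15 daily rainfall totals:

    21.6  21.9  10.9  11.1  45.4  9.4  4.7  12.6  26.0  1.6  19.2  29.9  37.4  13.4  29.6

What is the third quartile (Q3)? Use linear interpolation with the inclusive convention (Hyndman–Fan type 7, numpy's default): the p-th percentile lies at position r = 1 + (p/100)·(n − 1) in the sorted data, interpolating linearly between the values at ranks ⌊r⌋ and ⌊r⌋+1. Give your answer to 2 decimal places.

Sorted: 1.6, 4.7, 9.4, 10.9, 11.1, 12.6, 13.4, 19.2, 21.6, 21.9, 26.0, 29.6, 29.9, 37.4, 45.4.
n = 15.
r = 1 + (75/100)·(15 − 1) = 1 + 10.5 = 11.5.
Rank 11 is 26.0 and rank 12 is 29.6.
Interpolate: 26.0 + 0.5·(29.6 − 26.0) = 26.0 + 0.5·3.6 = 27.8.

27.80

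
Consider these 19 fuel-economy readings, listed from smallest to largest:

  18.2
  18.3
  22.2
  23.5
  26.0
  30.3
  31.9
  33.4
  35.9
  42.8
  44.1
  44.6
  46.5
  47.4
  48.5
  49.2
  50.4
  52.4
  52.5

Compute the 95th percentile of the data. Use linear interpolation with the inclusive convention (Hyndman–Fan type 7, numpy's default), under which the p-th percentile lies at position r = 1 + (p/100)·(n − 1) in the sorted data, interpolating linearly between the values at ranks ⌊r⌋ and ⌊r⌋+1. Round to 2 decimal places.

52.41

n = 19.
r = 1 + (95/100)·(19 − 1) = 1 + 17.1 = 18.1.
Rank 18 is 52.4 and rank 19 is 52.5.
Interpolate: 52.4 + 0.1·(52.5 − 52.4) = 52.4 + 0.1·0.1 = 52.41.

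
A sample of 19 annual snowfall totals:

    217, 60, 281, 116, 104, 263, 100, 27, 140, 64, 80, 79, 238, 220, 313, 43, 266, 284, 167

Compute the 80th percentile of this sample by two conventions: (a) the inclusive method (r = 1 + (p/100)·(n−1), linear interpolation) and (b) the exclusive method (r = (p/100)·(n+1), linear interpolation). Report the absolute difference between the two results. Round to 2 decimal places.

Sorted: 27, 43, 60, 64, 79, 80, 100, 104, 116, 140, 167, 217, 220, 238, 263, 266, 281, 284, 313.
n = 19.
(a) r = 15.4; between ranks 15 (263) and 16 (266): 264.2.
(b) r = 16 → value at rank 16 = 266.
|264.2 − 266| = 1.8.

1.80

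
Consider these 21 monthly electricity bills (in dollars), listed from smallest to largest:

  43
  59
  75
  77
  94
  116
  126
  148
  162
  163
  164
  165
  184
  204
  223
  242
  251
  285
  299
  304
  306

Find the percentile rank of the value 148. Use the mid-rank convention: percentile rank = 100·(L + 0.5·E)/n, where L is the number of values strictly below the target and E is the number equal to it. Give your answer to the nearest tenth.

Count below 148: L = 7; count equal: E = 1; n = 21.
Percentile rank = 100·(7 + 0.5·1)/21 = 100·7.5/21 = 35.71.

35.7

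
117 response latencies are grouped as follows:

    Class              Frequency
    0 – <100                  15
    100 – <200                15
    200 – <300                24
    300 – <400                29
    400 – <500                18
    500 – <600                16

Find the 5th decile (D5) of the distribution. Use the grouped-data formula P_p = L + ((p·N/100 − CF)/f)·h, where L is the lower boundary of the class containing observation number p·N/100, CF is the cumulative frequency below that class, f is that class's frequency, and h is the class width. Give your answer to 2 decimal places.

N = 117; target position k = 50/100 · 117 = 58.5.
Cumulative frequencies: 15, 30, 54, 83, 101, 117.
Observation 58.5 falls in the class 300 – <400.
L = 300, CF = 54, f = 29, h = 100.
P50 = 300 + ((58.5 − 54)/29)·100 = 300 + 15.5172 = 315.517.

315.52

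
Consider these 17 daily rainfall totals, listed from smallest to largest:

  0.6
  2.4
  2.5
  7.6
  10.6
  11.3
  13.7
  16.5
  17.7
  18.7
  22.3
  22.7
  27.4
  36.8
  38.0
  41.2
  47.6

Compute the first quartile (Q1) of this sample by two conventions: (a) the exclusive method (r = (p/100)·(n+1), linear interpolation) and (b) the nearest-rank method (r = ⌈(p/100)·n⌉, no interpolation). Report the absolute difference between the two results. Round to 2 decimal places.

1.50

n = 17.
(a) r = 4.5; between ranks 4 (7.6) and 5 (10.6): 9.1.
(b) the nearest-rank method: rank 5 → 10.6.
|9.1 − 10.6| = 1.5.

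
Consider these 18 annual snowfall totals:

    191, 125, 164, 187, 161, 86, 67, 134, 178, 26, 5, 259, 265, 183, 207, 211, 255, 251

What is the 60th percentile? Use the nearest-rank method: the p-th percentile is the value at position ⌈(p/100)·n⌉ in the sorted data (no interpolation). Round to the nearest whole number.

187

Sorted: 5, 26, 67, 86, 125, 134, 161, 164, 178, 183, 187, 191, 207, 211, 251, 255, 259, 265.
n = 18.
Position = ⌈60/100 · 18⌉ = ⌈10.8⌉ = 11.
The value at rank 11 is 187.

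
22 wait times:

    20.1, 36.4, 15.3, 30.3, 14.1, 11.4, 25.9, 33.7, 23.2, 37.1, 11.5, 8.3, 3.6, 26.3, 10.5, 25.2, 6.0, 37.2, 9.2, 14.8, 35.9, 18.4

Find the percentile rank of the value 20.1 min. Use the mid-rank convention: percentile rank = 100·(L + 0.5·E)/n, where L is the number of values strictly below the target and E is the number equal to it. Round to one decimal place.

52.3

Sorted: 3.6, 6.0, 8.3, 9.2, 10.5, 11.4, 11.5, 14.1, 14.8, 15.3, 18.4, 20.1, 23.2, 25.2, 25.9, 26.3, 30.3, 33.7, 35.9, 36.4, 37.1, 37.2.
Count below 20.1: L = 11; count equal: E = 1; n = 22.
Percentile rank = 100·(11 + 0.5·1)/22 = 100·11.5/22 = 52.27.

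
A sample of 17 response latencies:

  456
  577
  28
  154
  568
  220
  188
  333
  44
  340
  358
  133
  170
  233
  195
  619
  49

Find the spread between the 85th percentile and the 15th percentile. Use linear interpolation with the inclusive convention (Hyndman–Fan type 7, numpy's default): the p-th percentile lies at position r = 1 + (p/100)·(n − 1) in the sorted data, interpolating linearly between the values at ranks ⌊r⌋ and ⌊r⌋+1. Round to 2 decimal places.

Sorted: 28, 44, 49, 133, 154, 170, 188, 195, 220, 233, 333, 340, 358, 456, 568, 577, 619.
n = 17.
P15: r = 3.4; ranks 3–4 are 49, 133; interpolating gives 82.6.
P85: r = 14.6; ranks 14–15 are 456, 568; interpolating gives 523.2.
Difference: 523.2 − 82.6 = 440.6.

440.60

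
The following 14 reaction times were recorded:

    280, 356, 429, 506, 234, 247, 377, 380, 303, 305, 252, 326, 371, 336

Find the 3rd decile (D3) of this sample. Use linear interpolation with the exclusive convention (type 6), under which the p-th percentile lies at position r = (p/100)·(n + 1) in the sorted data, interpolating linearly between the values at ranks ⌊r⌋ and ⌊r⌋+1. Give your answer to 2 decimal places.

Sorted: 234, 247, 252, 280, 303, 305, 326, 336, 356, 371, 377, 380, 429, 506.
n = 14.
r = (30/100)·(14 + 1) = 4.5.
Rank 4 is 280 and rank 5 is 303.
Interpolate: 280 + 0.5·(303 − 280) = 280 + 0.5·23 = 291.5.

291.50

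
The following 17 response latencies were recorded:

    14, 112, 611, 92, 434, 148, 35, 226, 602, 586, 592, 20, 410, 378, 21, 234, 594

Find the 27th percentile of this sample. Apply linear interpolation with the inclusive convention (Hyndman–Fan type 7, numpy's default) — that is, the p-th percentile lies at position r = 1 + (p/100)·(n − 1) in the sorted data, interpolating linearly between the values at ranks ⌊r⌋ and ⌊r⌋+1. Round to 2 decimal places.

Sorted: 14, 20, 21, 35, 92, 112, 148, 226, 234, 378, 410, 434, 586, 592, 594, 602, 611.
n = 17.
r = 1 + (27/100)·(17 − 1) = 1 + 4.32 = 5.32.
Rank 5 is 92 and rank 6 is 112.
Interpolate: 92 + 0.32·(112 − 92) = 92 + 0.32·20 = 98.4.

98.40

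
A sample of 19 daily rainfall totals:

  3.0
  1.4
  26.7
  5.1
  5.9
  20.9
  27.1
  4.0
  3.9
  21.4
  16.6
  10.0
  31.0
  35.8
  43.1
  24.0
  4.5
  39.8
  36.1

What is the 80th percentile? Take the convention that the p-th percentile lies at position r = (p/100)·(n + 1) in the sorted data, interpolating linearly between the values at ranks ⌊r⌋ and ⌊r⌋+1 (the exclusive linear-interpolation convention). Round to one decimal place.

Sorted: 1.4, 3.0, 3.9, 4.0, 4.5, 5.1, 5.9, 10.0, 16.6, 20.9, 21.4, 24.0, 26.7, 27.1, 31.0, 35.8, 36.1, 39.8, 43.1.
n = 19.
r = (80/100)·(19 + 1) = 16.
r is an integer, so P80 is the value at rank 16: 35.8.

35.8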